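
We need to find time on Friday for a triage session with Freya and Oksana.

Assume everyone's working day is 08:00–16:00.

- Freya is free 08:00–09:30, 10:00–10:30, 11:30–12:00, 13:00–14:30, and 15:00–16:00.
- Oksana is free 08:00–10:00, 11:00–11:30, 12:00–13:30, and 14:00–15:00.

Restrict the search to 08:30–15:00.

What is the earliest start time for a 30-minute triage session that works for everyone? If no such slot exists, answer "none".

08:30

Freya ∩ Oksana: 08:00–09:30, 13:00–13:30, 14:00–14:30.
Restricted to 08:30–15:00: 08:30–09:30, 13:00–13:30, 14:00–14:30.
Windows ≥ 30 min: 08:30–09:30, 13:00–13:30, 14:00–14:30.
Earliest such window starts at 08:30.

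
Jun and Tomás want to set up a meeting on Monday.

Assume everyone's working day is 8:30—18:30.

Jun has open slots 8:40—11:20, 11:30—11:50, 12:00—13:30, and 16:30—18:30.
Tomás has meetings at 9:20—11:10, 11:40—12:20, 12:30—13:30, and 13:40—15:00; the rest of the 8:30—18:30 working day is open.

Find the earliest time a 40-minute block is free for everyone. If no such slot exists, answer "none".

Tomás free within 08:30–18:30: 08:30–09:20, 11:10–11:40, 12:20–12:30, 13:30–13:40, 15:00–18:30.
Jun ∩ Tomás: 08:40–09:20, 11:10–11:20, 11:30–11:40, 12:20–12:30, 16:30–18:30.
Windows ≥ 40 min: 08:40–09:20, 16:30–18:30.
Earliest such window starts at 08:40.

08:40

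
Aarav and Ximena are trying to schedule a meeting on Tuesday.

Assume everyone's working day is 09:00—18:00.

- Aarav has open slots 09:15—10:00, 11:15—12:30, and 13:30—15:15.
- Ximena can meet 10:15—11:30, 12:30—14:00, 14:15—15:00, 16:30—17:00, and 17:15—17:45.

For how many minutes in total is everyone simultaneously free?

90 minutes

Aarav ∩ Ximena: 11:15–11:30, 13:30–14:00, 14:15–15:00.
Total common minutes: 15 + 30 + 45 = 90.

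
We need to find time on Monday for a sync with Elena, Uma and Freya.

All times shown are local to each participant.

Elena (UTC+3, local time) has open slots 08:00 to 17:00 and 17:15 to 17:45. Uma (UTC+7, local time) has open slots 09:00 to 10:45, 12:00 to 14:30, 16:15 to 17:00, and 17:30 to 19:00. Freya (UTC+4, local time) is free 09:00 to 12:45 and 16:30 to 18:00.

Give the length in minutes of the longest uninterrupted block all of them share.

150 minutes

Elena → UTC: 05:00–14:00, 14:15–14:45.
Uma → UTC: 02:00–03:45, 05:00–07:30, 09:15–10:00, 10:30–12:00.
Freya → UTC: 05:00–08:45, 12:30–14:00.
Elena ∩ Uma: 05:00–07:30, 09:15–10:00, 10:30–12:00.
Elena ∩ Uma ∩ Freya: 05:00–07:30.
Single common window of 150 minutes.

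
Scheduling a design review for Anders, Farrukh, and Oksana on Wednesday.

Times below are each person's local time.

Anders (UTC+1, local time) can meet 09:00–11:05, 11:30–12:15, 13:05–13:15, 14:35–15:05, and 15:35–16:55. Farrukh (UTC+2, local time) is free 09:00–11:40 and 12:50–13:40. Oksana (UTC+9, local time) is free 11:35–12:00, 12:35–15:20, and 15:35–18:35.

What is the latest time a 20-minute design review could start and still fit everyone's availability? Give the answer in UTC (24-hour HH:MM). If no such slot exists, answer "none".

09:15

Anders → UTC: 08:00–10:05, 10:30–11:15, 12:05–12:15, 13:35–14:05, 14:35–15:55.
Farrukh → UTC: 07:00–09:40, 10:50–11:40.
Oksana → UTC: 02:35–03:00, 03:35–06:20, 06:35–09:35.
Anders ∩ Farrukh: 08:00–09:40, 10:50–11:15.
Anders ∩ Farrukh ∩ Oksana: 08:00–09:35.
Windows ≥ 20 min: 08:00–09:35.
Latest start in the last window 08:00–09:35 is 09:35 − 20 min = 09:15.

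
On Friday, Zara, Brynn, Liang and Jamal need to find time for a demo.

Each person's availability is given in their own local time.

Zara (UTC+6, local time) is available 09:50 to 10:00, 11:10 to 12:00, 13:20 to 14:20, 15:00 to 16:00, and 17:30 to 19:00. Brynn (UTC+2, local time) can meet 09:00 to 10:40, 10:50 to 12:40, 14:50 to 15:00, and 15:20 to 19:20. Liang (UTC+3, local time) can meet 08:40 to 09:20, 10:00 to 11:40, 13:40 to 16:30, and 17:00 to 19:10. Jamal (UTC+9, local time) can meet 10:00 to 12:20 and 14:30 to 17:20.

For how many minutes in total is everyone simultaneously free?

Zara → UTC: 03:50–04:00, 05:10–06:00, 07:20–08:20, 09:00–10:00, 11:30–13:00.
Brynn → UTC: 07:00–08:40, 08:50–10:40, 12:50–13:00, 13:20–17:20.
Liang → UTC: 05:40–06:20, 07:00–08:40, 10:40–13:30, 14:00–16:10.
Jamal → UTC: 01:00–03:20, 05:30–08:20.
Zara ∩ Brynn: 07:20–08:20, 09:00–10:00, 12:50–13:00.
Zara ∩ Brynn ∩ Liang: 07:20–08:20, 12:50–13:00.
Zara ∩ Brynn ∩ Liang ∩ Jamal: 07:20–08:20.
Total common minutes: 60.

60 minutes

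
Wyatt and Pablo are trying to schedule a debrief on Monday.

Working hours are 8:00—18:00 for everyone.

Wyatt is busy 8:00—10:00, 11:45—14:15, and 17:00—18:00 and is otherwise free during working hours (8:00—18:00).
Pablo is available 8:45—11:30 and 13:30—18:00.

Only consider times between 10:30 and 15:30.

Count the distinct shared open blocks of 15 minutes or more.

Wyatt free within 08:00–18:00: 10:00–11:45, 14:15–17:00.
Wyatt ∩ Pablo: 10:00–11:30, 14:15–17:00.
Restricted to 10:30–15:30: 10:30–11:30, 14:15–15:30.
Windows ≥ 15 min: 10:30–11:30, 14:15–15:30.
That's 2 windows.

2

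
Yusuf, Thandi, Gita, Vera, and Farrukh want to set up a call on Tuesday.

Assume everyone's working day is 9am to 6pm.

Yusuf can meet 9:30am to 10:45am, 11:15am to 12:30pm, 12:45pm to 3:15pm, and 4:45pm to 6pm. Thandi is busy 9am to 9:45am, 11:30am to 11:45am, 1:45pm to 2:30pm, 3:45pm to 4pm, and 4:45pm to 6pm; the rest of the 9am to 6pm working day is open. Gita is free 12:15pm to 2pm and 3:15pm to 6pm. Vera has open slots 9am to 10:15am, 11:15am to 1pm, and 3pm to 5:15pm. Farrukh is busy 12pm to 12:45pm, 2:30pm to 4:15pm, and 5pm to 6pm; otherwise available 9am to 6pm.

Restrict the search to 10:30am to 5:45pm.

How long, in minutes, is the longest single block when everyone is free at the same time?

15 minutes

Thandi free within 09:00–18:00: 09:45–11:30, 11:45–13:45, 14:30–15:45, 16:00–16:45.
Farrukh free within 09:00–18:00: 09:00–12:00, 12:45–14:30, 16:15–17:00.
Yusuf ∩ Thandi: 09:45–10:45, 11:15–11:30, 11:45–12:30, 12:45–13:45, 14:30–15:15.
Yusuf ∩ Thandi ∩ Gita: 12:15–12:30, 12:45–13:45.
Yusuf ∩ Thandi ∩ Gita ∩ Vera: 12:15–12:30, 12:45–13:00.
Yusuf ∩ Thandi ∩ Gita ∩ Vera ∩ Farrukh: 12:45–13:00.
Restricted to 10:30–17:45: 12:45–13:00.
Single common window of 15 minutes.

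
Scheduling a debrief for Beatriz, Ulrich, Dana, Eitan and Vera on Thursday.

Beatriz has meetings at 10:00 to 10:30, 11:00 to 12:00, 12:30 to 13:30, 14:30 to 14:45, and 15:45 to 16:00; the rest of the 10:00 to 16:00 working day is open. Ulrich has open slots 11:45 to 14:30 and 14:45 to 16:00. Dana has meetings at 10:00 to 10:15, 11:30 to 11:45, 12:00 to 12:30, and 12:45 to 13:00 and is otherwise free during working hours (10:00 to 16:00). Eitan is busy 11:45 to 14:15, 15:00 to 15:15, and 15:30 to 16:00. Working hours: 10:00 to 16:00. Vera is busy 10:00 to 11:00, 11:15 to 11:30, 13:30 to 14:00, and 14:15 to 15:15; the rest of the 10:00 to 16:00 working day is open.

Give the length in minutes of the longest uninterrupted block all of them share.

Beatriz free within 10:00–16:00: 10:30–11:00, 12:00–12:30, 13:30–14:30, 14:45–15:45.
Dana free within 10:00–16:00: 10:15–11:30, 11:45–12:00, 12:30–12:45, 13:00–16:00.
Eitan free within 10:00–16:00: 10:00–11:45, 14:15–15:00, 15:15–15:30.
Vera free within 10:00–16:00: 11:00–11:15, 11:30–13:30, 14:00–14:15, 15:15–16:00.
Beatriz ∩ Ulrich: 12:00–12:30, 13:30–14:30, 14:45–15:45.
Beatriz ∩ Ulrich ∩ Dana: 13:30–14:30, 14:45–15:45.
Beatriz ∩ Ulrich ∩ Dana ∩ Eitan: 14:15–14:30, 14:45–15:00, 15:15–15:30.
Beatriz ∩ Ulrich ∩ Dana ∩ Eitan ∩ Vera: 15:15–15:30.
Single common window of 15 minutes.

15 minutes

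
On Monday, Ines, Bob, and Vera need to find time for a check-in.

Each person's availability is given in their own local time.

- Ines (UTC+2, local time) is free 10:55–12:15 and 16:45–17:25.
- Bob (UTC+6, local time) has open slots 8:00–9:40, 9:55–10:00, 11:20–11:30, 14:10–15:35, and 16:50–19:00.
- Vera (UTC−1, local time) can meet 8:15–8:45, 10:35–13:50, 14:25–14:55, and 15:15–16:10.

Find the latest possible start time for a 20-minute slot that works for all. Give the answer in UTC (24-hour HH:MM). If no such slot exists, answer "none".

Ines → UTC: 08:55–10:15, 14:45–15:25.
Bob → UTC: 02:00–03:40, 03:55–04:00, 05:20–05:30, 08:10–09:35, 10:50–13:00.
Vera → UTC: 09:15–09:45, 11:35–14:50, 15:25–15:55, 16:15–17:10.
Ines ∩ Bob: 08:55–09:35.
Ines ∩ Bob ∩ Vera: 09:15–09:35.
Windows ≥ 20 min: 09:15–09:35.
Latest start in the last window 09:15–09:35 is 09:35 − 20 min = 09:15.

09:15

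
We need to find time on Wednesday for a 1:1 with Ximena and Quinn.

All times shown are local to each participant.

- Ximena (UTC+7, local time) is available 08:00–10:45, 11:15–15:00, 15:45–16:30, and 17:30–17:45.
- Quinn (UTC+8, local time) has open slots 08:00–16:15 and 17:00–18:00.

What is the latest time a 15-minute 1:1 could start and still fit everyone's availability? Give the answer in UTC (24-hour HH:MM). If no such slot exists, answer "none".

09:15

Ximena → UTC: 01:00–03:45, 04:15–08:00, 08:45–09:30, 10:30–10:45.
Quinn → UTC: 00:00–08:15, 09:00–10:00.
Ximena ∩ Quinn: 01:00–03:45, 04:15–08:00, 09:00–09:30.
Windows ≥ 15 min: 01:00–03:45, 04:15–08:00, 09:00–09:30.
Latest start in the last window 09:00–09:30 is 09:30 − 15 min = 09:15.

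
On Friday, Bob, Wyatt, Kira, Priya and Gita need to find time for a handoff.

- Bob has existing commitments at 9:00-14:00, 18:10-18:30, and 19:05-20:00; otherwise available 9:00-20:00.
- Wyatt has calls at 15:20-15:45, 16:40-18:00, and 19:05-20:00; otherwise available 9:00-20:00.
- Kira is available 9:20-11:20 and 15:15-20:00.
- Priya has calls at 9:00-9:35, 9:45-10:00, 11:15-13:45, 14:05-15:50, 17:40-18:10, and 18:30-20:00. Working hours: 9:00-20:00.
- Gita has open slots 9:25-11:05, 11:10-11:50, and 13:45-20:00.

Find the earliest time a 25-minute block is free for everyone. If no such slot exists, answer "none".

15:50

Bob free within 09:00–20:00: 14:00–18:10, 18:30–19:05.
Wyatt free within 09:00–20:00: 09:00–15:20, 15:45–16:40, 18:00–19:05.
Priya free within 09:00–20:00: 09:35–09:45, 10:00–11:15, 13:45–14:05, 15:50–17:40, 18:10–18:30.
Bob ∩ Wyatt: 14:00–15:20, 15:45–16:40, 18:00–18:10, 18:30–19:05.
Bob ∩ Wyatt ∩ Kira: 15:15–15:20, 15:45–16:40, 18:00–18:10, 18:30–19:05.
Bob ∩ Wyatt ∩ Kira ∩ Priya: 15:50–16:40.
Bob ∩ Wyatt ∩ Kira ∩ Priya ∩ Gita: 15:50–16:40.
Windows ≥ 25 min: 15:50–16:40.
Earliest such window starts at 15:50.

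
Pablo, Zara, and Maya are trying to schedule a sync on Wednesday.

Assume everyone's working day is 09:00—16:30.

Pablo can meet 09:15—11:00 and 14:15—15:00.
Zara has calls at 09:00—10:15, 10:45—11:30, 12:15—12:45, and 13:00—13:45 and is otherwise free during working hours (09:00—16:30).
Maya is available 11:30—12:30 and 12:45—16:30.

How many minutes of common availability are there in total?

Zara free within 09:00–16:30: 10:15–10:45, 11:30–12:15, 12:45–13:00, 13:45–16:30.
Pablo ∩ Zara: 10:15–10:45, 14:15–15:00.
Pablo ∩ Zara ∩ Maya: 14:15–15:00.
Total common minutes: 45.

45 minutes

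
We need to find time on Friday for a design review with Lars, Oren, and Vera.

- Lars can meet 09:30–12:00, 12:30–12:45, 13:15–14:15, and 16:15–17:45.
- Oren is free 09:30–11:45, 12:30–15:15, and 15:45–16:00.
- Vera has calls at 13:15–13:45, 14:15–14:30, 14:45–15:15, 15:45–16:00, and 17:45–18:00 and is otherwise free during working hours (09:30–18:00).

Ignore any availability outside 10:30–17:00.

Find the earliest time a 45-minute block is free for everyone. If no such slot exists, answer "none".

10:30

Vera free within 09:30–18:00: 09:30–13:15, 13:45–14:15, 14:30–14:45, 15:15–15:45, 16:00–17:45.
Lars ∩ Oren: 09:30–11:45, 12:30–12:45, 13:15–14:15.
Lars ∩ Oren ∩ Vera: 09:30–11:45, 12:30–12:45, 13:45–14:15.
Restricted to 10:30–17:00: 10:30–11:45, 12:30–12:45, 13:45–14:15.
Windows ≥ 45 min: 10:30–11:45.
Earliest such window starts at 10:30.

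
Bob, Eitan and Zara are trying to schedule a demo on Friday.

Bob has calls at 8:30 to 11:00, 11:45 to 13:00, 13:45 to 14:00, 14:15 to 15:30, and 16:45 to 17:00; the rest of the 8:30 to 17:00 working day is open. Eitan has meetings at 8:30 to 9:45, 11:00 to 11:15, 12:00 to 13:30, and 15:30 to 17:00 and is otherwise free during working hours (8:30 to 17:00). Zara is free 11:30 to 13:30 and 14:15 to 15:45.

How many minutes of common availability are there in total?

15 minutes

Bob free within 08:30–17:00: 11:00–11:45, 13:00–13:45, 14:00–14:15, 15:30–16:45.
Eitan free within 08:30–17:00: 09:45–11:00, 11:15–12:00, 13:30–15:30.
Bob ∩ Eitan: 11:15–11:45, 13:30–13:45, 14:00–14:15.
Bob ∩ Eitan ∩ Zara: 11:30–11:45.
Total common minutes: 15.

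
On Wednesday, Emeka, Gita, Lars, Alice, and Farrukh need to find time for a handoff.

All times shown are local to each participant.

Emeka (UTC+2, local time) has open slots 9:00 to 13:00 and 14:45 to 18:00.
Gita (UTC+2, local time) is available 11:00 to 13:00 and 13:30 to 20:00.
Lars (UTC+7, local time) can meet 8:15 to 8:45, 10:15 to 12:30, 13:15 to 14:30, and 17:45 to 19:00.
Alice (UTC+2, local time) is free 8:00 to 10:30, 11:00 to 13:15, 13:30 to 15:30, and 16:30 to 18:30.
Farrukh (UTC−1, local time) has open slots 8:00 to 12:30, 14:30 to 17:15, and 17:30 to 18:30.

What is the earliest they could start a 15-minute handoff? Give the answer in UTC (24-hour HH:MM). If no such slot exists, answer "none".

Emeka → UTC: 07:00–11:00, 12:45–16:00.
Gita → UTC: 09:00–11:00, 11:30–18:00.
Lars → UTC: 01:15–01:45, 03:15–05:30, 06:15–07:30, 10:45–12:00.
Alice → UTC: 06:00–08:30, 09:00–11:15, 11:30–13:30, 14:30–16:30.
Farrukh → UTC: 09:00–13:30, 15:30–18:15, 18:30–19:30.
Emeka ∩ Gita: 09:00–11:00, 12:45–16:00.
Emeka ∩ Gita ∩ Lars: 10:45–11:00.
Emeka ∩ Gita ∩ Lars ∩ Alice: 10:45–11:00.
Emeka ∩ Gita ∩ Lars ∩ Alice ∩ Farrukh: 10:45–11:00.
Windows ≥ 15 min: 10:45–11:00.
Earliest such window starts at 10:45.

10:45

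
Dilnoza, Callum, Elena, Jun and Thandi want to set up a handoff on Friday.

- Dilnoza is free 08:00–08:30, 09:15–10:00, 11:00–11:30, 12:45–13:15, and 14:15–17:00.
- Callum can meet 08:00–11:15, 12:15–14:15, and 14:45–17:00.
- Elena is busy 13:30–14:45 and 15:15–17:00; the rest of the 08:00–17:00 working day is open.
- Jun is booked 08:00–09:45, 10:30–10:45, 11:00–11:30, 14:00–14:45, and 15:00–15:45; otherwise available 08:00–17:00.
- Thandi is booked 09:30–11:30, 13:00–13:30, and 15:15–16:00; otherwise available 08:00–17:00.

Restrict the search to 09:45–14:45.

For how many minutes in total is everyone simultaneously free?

Elena free within 08:00–17:00: 08:00–13:30, 14:45–15:15.
Jun free within 08:00–17:00: 09:45–10:30, 10:45–11:00, 11:30–14:00, 14:45–15:00, 15:45–17:00.
Thandi free within 08:00–17:00: 08:00–09:30, 11:30–13:00, 13:30–15:15, 16:00–17:00.
Dilnoza ∩ Callum: 08:00–08:30, 09:15–10:00, 11:00–11:15, 12:45–13:15, 14:45–17:00.
Dilnoza ∩ Callum ∩ Elena: 08:00–08:30, 09:15–10:00, 11:00–11:15, 12:45–13:15, 14:45–15:15.
Dilnoza ∩ Callum ∩ Elena ∩ Jun: 09:45–10:00, 12:45–13:15, 14:45–15:00.
Dilnoza ∩ Callum ∩ Elena ∩ Jun ∩ Thandi: 12:45–13:00, 14:45–15:00.
Restricted to 09:45–14:45: 12:45–13:00.
Total common minutes: 15.

15 minutes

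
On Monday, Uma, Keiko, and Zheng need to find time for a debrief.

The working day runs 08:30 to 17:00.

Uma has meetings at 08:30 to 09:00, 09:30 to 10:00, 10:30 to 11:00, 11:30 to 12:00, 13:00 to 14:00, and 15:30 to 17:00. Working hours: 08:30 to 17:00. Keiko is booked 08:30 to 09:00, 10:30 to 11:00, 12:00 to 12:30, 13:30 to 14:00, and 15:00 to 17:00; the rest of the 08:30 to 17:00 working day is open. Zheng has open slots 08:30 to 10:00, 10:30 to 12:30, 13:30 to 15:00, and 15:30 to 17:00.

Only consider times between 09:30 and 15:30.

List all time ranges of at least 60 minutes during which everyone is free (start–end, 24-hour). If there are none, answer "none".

Uma free within 08:30–17:00: 09:00–09:30, 10:00–10:30, 11:00–11:30, 12:00–13:00, 14:00–15:30.
Keiko free within 08:30–17:00: 09:00–10:30, 11:00–12:00, 12:30–13:30, 14:00–15:00.
Uma ∩ Keiko: 09:00–09:30, 10:00–10:30, 11:00–11:30, 12:30–13:00, 14:00–15:00.
Uma ∩ Keiko ∩ Zheng: 09:00–09:30, 11:00–11:30, 14:00–15:00.
Restricted to 09:30–15:30: 11:00–11:30, 14:00–15:00.
Windows ≥ 60 min: 14:00–15:00.

14:00–15:00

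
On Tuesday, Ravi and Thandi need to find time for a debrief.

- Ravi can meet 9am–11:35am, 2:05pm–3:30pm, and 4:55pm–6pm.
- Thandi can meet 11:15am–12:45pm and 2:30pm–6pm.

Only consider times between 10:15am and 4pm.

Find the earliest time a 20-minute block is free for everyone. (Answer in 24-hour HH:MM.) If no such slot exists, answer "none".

Ravi ∩ Thandi: 11:15–11:35, 14:30–15:30, 16:55–18:00.
Restricted to 10:15–16:00: 11:15–11:35, 14:30–15:30.
Windows ≥ 20 min: 11:15–11:35, 14:30–15:30.
Earliest such window starts at 11:15.

11:15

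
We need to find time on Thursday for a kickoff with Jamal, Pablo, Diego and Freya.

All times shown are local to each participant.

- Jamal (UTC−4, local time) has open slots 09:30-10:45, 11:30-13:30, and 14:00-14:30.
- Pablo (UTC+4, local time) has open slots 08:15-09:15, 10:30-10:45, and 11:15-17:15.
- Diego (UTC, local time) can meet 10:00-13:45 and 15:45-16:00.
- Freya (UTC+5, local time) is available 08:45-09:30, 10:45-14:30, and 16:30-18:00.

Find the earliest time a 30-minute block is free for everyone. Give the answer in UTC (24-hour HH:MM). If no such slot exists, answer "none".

none

Jamal → UTC: 13:30–14:45, 15:30–17:30, 18:00–18:30.
Pablo → UTC: 04:15–05:15, 06:30–06:45, 07:15–13:15.
Diego → UTC: 10:00–13:45, 15:45–16:00.
Freya → UTC: 03:45–04:30, 05:45–09:30, 11:30–13:00.
Jamal ∩ Pablo: (none).
Jamal ∩ Pablo ∩ Diego: (none).
Jamal ∩ Pablo ∩ Diego ∩ Freya: (none).
Windows ≥ 30 min: (none).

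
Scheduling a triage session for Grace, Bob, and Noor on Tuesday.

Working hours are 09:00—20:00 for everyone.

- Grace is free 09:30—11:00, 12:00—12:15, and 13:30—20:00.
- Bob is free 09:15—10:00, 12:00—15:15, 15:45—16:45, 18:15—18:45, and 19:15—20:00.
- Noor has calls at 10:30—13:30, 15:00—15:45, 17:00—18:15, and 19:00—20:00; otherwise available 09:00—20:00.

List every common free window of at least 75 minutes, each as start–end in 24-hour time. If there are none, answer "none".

13:30–15:00

Noor free within 09:00–20:00: 09:00–10:30, 13:30–15:00, 15:45–17:00, 18:15–19:00.
Grace ∩ Bob: 09:30–10:00, 12:00–12:15, 13:30–15:15, 15:45–16:45, 18:15–18:45, 19:15–20:00.
Grace ∩ Bob ∩ Noor: 09:30–10:00, 13:30–15:00, 15:45–16:45, 18:15–18:45.
Windows ≥ 75 min: 13:30–15:00.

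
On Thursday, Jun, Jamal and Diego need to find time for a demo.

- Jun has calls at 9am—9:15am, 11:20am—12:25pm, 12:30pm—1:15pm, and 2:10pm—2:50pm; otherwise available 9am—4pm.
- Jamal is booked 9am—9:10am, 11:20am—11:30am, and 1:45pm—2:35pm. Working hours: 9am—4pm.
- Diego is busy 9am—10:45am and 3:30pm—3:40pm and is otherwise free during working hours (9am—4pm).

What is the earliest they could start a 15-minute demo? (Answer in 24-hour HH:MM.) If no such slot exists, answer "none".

Jun free within 09:00–16:00: 09:15–11:20, 12:25–12:30, 13:15–14:10, 14:50–16:00.
Jamal free within 09:00–16:00: 09:10–11:20, 11:30–13:45, 14:35–16:00.
Diego free within 09:00–16:00: 10:45–15:30, 15:40–16:00.
Jun ∩ Jamal: 09:15–11:20, 12:25–12:30, 13:15–13:45, 14:50–16:00.
Jun ∩ Jamal ∩ Diego: 10:45–11:20, 12:25–12:30, 13:15–13:45, 14:50–15:30, 15:40–16:00.
Windows ≥ 15 min: 10:45–11:20, 13:15–13:45, 14:50–15:30, 15:40–16:00.
Earliest such window starts at 10:45.

10:45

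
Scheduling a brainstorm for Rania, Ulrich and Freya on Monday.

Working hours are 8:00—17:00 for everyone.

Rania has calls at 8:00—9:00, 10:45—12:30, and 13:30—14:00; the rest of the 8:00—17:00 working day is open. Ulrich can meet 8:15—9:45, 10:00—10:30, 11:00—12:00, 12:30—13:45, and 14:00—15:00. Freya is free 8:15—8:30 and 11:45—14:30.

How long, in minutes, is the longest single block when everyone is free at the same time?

Rania free within 08:00–17:00: 09:00–10:45, 12:30–13:30, 14:00–17:00.
Rania ∩ Ulrich: 09:00–09:45, 10:00–10:30, 12:30–13:30, 14:00–15:00.
Rania ∩ Ulrich ∩ Freya: 12:30–13:30, 14:00–14:30.
Common window lengths: 60, 30 min; longest is 60.

60 minutes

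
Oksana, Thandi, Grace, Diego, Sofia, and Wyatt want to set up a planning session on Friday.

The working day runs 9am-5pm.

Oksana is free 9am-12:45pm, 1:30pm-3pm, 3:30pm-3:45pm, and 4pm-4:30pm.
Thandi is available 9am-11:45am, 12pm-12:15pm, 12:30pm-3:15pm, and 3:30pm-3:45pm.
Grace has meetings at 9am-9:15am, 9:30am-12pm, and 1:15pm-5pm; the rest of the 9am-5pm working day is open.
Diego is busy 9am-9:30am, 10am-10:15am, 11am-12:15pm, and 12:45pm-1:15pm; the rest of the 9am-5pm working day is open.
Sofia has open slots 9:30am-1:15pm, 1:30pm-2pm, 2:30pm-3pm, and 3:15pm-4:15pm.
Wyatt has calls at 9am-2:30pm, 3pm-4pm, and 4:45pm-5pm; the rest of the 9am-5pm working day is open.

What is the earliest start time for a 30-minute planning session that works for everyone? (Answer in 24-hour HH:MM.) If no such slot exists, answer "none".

none

Grace free within 09:00–17:00: 09:15–09:30, 12:00–13:15.
Diego free within 09:00–17:00: 09:30–10:00, 10:15–11:00, 12:15–12:45, 13:15–17:00.
Wyatt free within 09:00–17:00: 14:30–15:00, 16:00–16:45.
Oksana ∩ Thandi: 09:00–11:45, 12:00–12:15, 12:30–12:45, 13:30–15:00, 15:30–15:45.
Oksana ∩ Thandi ∩ Grace: 09:15–09:30, 12:00–12:15, 12:30–12:45.
Oksana ∩ Thandi ∩ Grace ∩ Diego: 12:30–12:45.
Oksana ∩ Thandi ∩ Grace ∩ Diego ∩ Sofia: 12:30–12:45.
Oksana ∩ Thandi ∩ Grace ∩ Diego ∩ Sofia ∩ Wyatt: (none).
Windows ≥ 30 min: (none).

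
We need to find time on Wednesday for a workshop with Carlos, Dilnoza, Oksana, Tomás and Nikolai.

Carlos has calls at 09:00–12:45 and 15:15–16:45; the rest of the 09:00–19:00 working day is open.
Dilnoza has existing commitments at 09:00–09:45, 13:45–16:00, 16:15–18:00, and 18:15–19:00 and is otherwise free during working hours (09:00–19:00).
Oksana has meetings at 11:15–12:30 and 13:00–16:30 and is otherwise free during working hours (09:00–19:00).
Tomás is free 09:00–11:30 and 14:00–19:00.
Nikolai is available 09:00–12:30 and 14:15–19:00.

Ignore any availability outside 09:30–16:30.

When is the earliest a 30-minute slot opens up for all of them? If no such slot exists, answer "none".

Carlos free within 09:00–19:00: 12:45–15:15, 16:45–19:00.
Dilnoza free within 09:00–19:00: 09:45–13:45, 16:00–16:15, 18:00–18:15.
Oksana free within 09:00–19:00: 09:00–11:15, 12:30–13:00, 16:30–19:00.
Carlos ∩ Dilnoza: 12:45–13:45, 18:00–18:15.
Carlos ∩ Dilnoza ∩ Oksana: 12:45–13:00, 18:00–18:15.
Carlos ∩ Dilnoza ∩ Oksana ∩ Tomás: 18:00–18:15.
Carlos ∩ Dilnoza ∩ Oksana ∩ Tomás ∩ Nikolai: 18:00–18:15.
Restricted to 09:30–16:30: (none).
Windows ≥ 30 min: (none).

none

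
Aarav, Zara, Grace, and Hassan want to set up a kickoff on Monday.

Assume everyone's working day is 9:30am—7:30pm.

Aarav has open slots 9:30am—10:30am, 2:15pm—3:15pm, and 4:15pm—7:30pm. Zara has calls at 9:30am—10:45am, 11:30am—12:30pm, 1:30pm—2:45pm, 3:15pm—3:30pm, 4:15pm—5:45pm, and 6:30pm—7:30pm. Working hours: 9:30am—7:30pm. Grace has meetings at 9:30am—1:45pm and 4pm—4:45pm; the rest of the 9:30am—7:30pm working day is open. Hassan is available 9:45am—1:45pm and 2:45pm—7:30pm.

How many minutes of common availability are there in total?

75 minutes

Zara free within 09:30–19:30: 10:45–11:30, 12:30–13:30, 14:45–15:15, 15:30–16:15, 17:45–18:30.
Grace free within 09:30–19:30: 13:45–16:00, 16:45–19:30.
Aarav ∩ Zara: 14:45–15:15, 17:45–18:30.
Aarav ∩ Zara ∩ Grace: 14:45–15:15, 17:45–18:30.
Aarav ∩ Zara ∩ Grace ∩ Hassan: 14:45–15:15, 17:45–18:30.
Total common minutes: 30 + 45 = 75.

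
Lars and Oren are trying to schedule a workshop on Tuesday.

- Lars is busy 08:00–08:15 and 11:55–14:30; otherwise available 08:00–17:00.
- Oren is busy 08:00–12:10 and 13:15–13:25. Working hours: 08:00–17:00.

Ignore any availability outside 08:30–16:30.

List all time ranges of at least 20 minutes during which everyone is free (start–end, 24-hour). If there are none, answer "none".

Lars free within 08:00–17:00: 08:15–11:55, 14:30–17:00.
Oren free within 08:00–17:00: 12:10–13:15, 13:25–17:00.
Lars ∩ Oren: 14:30–17:00.
Restricted to 08:30–16:30: 14:30–16:30.
Windows ≥ 20 min: 14:30–16:30.

14:30–16:30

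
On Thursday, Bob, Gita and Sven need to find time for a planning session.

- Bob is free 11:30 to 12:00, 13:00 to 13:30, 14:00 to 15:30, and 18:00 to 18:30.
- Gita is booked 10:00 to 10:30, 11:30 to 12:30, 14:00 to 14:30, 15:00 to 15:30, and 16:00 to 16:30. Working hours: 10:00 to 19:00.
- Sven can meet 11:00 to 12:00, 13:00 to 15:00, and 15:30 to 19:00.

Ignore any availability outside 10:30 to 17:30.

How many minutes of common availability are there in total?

60 minutes

Gita free within 10:00–19:00: 10:30–11:30, 12:30–14:00, 14:30–15:00, 15:30–16:00, 16:30–19:00.
Bob ∩ Gita: 13:00–13:30, 14:30–15:00, 18:00–18:30.
Bob ∩ Gita ∩ Sven: 13:00–13:30, 14:30–15:00, 18:00–18:30.
Restricted to 10:30–17:30: 13:00–13:30, 14:30–15:00.
Total common minutes: 30 + 30 = 60.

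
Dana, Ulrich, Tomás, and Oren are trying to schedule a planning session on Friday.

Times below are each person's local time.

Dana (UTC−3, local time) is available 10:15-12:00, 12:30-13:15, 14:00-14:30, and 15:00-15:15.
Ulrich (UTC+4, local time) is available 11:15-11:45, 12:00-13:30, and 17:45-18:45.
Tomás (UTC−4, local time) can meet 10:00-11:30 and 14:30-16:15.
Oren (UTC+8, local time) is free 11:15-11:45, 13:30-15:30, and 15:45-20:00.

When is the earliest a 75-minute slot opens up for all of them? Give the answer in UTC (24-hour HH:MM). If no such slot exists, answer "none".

none

Dana → UTC: 13:15–15:00, 15:30–16:15, 17:00–17:30, 18:00–18:15.
Ulrich → UTC: 07:15–07:45, 08:00–09:30, 13:45–14:45.
Tomás → UTC: 14:00–15:30, 18:30–20:15.
Oren → UTC: 03:15–03:45, 05:30–07:30, 07:45–12:00.
Dana ∩ Ulrich: 13:45–14:45.
Dana ∩ Ulrich ∩ Tomás: 14:00–14:45.
Dana ∩ Ulrich ∩ Tomás ∩ Oren: (none).
Windows ≥ 75 min: (none).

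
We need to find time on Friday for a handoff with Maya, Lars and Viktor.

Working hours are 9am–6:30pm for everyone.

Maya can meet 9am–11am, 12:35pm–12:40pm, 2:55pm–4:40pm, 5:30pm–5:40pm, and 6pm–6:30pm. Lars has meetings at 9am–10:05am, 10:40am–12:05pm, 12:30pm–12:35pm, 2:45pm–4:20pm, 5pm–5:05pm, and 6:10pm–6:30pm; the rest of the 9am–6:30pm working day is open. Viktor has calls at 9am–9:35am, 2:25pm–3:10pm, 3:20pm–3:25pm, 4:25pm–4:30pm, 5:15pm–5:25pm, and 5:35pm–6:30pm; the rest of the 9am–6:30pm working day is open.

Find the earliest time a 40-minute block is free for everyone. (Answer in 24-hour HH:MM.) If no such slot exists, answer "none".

none

Lars free within 09:00–18:30: 10:05–10:40, 12:05–12:30, 12:35–14:45, 16:20–17:00, 17:05–18:10.
Viktor free within 09:00–18:30: 09:35–14:25, 15:10–15:20, 15:25–16:25, 16:30–17:15, 17:25–17:35.
Maya ∩ Lars: 10:05–10:40, 12:35–12:40, 16:20–16:40, 17:30–17:40, 18:00–18:10.
Maya ∩ Lars ∩ Viktor: 10:05–10:40, 12:35–12:40, 16:20–16:25, 16:30–16:40, 17:30–17:35.
Windows ≥ 40 min: (none).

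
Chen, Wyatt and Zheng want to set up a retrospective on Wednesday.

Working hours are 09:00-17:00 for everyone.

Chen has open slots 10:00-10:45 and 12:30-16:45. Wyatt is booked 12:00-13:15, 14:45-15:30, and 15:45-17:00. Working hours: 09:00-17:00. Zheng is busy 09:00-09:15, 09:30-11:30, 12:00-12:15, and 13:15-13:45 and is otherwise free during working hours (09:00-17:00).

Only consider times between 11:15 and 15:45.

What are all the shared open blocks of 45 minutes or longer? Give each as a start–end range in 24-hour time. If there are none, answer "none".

13:45–14:45

Wyatt free within 09:00–17:00: 09:00–12:00, 13:15–14:45, 15:30–15:45.
Zheng free within 09:00–17:00: 09:15–09:30, 11:30–12:00, 12:15–13:15, 13:45–17:00.
Chen ∩ Wyatt: 10:00–10:45, 13:15–14:45, 15:30–15:45.
Chen ∩ Wyatt ∩ Zheng: 13:45–14:45, 15:30–15:45.
Restricted to 11:15–15:45: 13:45–14:45, 15:30–15:45.
Windows ≥ 45 min: 13:45–14:45.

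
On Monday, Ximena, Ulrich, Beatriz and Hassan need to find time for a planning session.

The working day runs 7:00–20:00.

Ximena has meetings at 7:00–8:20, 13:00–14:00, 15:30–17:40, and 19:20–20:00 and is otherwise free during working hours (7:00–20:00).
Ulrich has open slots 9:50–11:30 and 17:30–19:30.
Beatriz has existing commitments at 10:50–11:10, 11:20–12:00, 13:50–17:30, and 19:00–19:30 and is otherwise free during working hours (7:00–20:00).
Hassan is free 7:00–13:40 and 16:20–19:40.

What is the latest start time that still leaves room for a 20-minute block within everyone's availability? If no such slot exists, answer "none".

18:40

Ximena free within 07:00–20:00: 08:20–13:00, 14:00–15:30, 17:40–19:20.
Beatriz free within 07:00–20:00: 07:00–10:50, 11:10–11:20, 12:00–13:50, 17:30–19:00, 19:30–20:00.
Ximena ∩ Ulrich: 09:50–11:30, 17:40–19:20.
Ximena ∩ Ulrich ∩ Beatriz: 09:50–10:50, 11:10–11:20, 17:40–19:00.
Ximena ∩ Ulrich ∩ Beatriz ∩ Hassan: 09:50–10:50, 11:10–11:20, 17:40–19:00.
Windows ≥ 20 min: 09:50–10:50, 17:40–19:00.
Latest start in the last window 17:40–19:00 is 19:00 − 20 min = 18:40.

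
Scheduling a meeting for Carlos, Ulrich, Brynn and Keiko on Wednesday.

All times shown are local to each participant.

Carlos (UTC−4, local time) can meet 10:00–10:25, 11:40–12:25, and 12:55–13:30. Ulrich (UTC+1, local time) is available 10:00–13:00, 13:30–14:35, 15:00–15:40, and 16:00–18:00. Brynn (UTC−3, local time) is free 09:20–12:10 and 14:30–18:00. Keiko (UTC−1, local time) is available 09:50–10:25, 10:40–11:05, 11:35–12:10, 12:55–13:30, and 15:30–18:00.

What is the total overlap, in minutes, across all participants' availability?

Carlos → UTC: 14:00–14:25, 15:40–16:25, 16:55–17:30.
Ulrich → UTC: 09:00–12:00, 12:30–13:35, 14:00–14:40, 15:00–17:00.
Brynn → UTC: 12:20–15:10, 17:30–21:00.
Keiko → UTC: 10:50–11:25, 11:40–12:05, 12:35–13:10, 13:55–14:30, 16:30–19:00.
Carlos ∩ Ulrich: 14:00–14:25, 15:40–16:25, 16:55–17:00.
Carlos ∩ Ulrich ∩ Brynn: 14:00–14:25.
Carlos ∩ Ulrich ∩ Brynn ∩ Keiko: 14:00–14:25.
Total common minutes: 25.

25 minutes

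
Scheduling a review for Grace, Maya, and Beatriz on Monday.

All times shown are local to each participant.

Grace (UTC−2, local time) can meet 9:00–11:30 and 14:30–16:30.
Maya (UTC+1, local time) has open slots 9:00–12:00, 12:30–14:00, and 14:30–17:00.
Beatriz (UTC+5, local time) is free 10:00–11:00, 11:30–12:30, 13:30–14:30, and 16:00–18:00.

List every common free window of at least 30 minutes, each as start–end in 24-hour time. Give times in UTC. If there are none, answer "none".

11:30–13:00

Grace → UTC: 11:00–13:30, 16:30–18:30.
Maya → UTC: 08:00–11:00, 11:30–13:00, 13:30–16:00.
Beatriz → UTC: 05:00–06:00, 06:30–07:30, 08:30–09:30, 11:00–13:00.
Grace ∩ Maya: 11:30–13:00.
Grace ∩ Maya ∩ Beatriz: 11:30–13:00.
Windows ≥ 30 min: 11:30–13:00.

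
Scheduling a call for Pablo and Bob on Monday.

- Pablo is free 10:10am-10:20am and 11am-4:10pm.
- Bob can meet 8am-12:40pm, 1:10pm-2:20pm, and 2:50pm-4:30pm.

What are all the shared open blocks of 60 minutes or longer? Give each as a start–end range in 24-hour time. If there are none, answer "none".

Pablo ∩ Bob: 10:10–10:20, 11:00–12:40, 13:10–14:20, 14:50–16:10.
Windows ≥ 60 min: 11:00–12:40, 13:10–14:20, 14:50–16:10.

11:00–12:40, 13:10–14:20, 14:50–16:10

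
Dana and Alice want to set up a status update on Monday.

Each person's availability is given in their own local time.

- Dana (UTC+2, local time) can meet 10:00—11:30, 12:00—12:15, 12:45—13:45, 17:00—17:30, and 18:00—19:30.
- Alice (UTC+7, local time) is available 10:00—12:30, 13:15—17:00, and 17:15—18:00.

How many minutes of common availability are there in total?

105 minutes

Dana → UTC: 08:00–09:30, 10:00–10:15, 10:45–11:45, 15:00–15:30, 16:00–17:30.
Alice → UTC: 03:00–05:30, 06:15–10:00, 10:15–11:00.
Dana ∩ Alice: 08:00–09:30, 10:45–11:00.
Total common minutes: 90 + 15 = 105.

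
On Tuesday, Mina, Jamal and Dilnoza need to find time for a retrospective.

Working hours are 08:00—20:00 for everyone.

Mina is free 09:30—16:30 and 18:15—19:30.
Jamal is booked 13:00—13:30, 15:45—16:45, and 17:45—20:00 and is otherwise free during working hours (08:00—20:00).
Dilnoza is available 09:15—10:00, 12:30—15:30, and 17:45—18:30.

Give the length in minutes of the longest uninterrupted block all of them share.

Jamal free within 08:00–20:00: 08:00–13:00, 13:30–15:45, 16:45–17:45.
Mina ∩ Jamal: 09:30–13:00, 13:30–15:45.
Mina ∩ Jamal ∩ Dilnoza: 09:30–10:00, 12:30–13:00, 13:30–15:30.
Common window lengths: 30, 30, 120 min; longest is 120.

120 minutes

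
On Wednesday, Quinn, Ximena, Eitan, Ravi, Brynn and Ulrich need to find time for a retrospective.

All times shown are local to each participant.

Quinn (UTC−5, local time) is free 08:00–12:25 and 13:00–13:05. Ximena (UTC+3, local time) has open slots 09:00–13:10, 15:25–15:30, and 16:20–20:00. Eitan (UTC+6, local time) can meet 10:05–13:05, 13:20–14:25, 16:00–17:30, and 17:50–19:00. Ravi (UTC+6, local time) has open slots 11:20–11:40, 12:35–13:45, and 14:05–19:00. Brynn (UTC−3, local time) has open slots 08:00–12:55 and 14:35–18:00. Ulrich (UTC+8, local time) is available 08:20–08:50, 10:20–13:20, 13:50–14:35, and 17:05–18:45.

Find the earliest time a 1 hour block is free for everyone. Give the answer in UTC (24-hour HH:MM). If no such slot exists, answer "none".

none

Quinn → UTC: 13:00–17:25, 18:00–18:05.
Ximena → UTC: 06:00–10:10, 12:25–12:30, 13:20–17:00.
Eitan → UTC: 04:05–07:05, 07:20–08:25, 10:00–11:30, 11:50–13:00.
Ravi → UTC: 05:20–05:40, 06:35–07:45, 08:05–13:00.
Brynn → UTC: 11:00–15:55, 17:35–21:00.
Ulrich → UTC: 00:20–00:50, 02:20–05:20, 05:50–06:35, 09:05–10:45.
Quinn ∩ Ximena: 13:20–17:00.
Quinn ∩ Ximena ∩ Eitan: (none).
Quinn ∩ Ximena ∩ Eitan ∩ Ravi: (none).
Quinn ∩ Ximena ∩ Eitan ∩ Ravi ∩ Brynn: (none).
Quinn ∩ Ximena ∩ Eitan ∩ Ravi ∩ Brynn ∩ Ulrich: (none).
Windows ≥ 60 min: (none).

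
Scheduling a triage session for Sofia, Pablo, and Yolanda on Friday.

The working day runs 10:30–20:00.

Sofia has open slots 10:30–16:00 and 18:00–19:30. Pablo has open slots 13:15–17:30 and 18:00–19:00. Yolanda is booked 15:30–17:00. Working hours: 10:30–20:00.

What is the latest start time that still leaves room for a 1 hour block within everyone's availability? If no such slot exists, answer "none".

18:00

Yolanda free within 10:30–20:00: 10:30–15:30, 17:00–20:00.
Sofia ∩ Pablo: 13:15–16:00, 18:00–19:00.
Sofia ∩ Pablo ∩ Yolanda: 13:15–15:30, 18:00–19:00.
Windows ≥ 60 min: 13:15–15:30, 18:00–19:00.
Latest start in the last window 18:00–19:00 is 19:00 − 60 min = 18:00.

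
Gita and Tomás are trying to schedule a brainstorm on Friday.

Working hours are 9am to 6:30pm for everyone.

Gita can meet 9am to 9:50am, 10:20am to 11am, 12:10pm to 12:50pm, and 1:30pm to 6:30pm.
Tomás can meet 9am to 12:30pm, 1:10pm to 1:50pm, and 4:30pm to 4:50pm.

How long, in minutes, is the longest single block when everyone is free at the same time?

50 minutes

Gita ∩ Tomás: 09:00–09:50, 10:20–11:00, 12:10–12:30, 13:30–13:50, 16:30–16:50.
Common window lengths: 50, 40, 20, 20, 20 min; longest is 50.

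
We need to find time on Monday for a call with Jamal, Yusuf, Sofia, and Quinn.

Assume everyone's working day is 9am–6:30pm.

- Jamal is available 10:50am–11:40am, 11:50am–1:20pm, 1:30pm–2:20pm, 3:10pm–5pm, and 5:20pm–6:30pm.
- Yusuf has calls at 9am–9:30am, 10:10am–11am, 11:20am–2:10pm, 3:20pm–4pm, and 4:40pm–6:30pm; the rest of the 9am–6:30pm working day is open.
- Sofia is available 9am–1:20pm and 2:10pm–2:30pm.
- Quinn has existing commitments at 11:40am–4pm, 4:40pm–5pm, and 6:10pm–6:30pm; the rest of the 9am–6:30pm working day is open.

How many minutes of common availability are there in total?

20 minutes

Yusuf free within 09:00–18:30: 09:30–10:10, 11:00–11:20, 14:10–15:20, 16:00–16:40.
Quinn free within 09:00–18:30: 09:00–11:40, 16:00–16:40, 17:00–18:10.
Jamal ∩ Yusuf: 11:00–11:20, 14:10–14:20, 15:10–15:20, 16:00–16:40.
Jamal ∩ Yusuf ∩ Sofia: 11:00–11:20, 14:10–14:20.
Jamal ∩ Yusuf ∩ Sofia ∩ Quinn: 11:00–11:20.
Total common minutes: 20.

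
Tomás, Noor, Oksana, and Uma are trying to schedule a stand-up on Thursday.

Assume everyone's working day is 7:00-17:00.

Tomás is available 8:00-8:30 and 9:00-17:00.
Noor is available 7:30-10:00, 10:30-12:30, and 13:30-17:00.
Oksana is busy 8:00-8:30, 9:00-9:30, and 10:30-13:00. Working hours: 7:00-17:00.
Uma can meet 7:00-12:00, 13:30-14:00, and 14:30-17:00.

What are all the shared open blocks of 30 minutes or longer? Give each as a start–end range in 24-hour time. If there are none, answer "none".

Oksana free within 07:00–17:00: 07:00–08:00, 08:30–09:00, 09:30–10:30, 13:00–17:00.
Tomás ∩ Noor: 08:00–08:30, 09:00–10:00, 10:30–12:30, 13:30–17:00.
Tomás ∩ Noor ∩ Oksana: 09:30–10:00, 13:30–17:00.
Tomás ∩ Noor ∩ Oksana ∩ Uma: 09:30–10:00, 13:30–14:00, 14:30–17:00.
Windows ≥ 30 min: 09:30–10:00, 13:30–14:00, 14:30–17:00.

09:30–10:00, 13:30–14:00, 14:30–17:00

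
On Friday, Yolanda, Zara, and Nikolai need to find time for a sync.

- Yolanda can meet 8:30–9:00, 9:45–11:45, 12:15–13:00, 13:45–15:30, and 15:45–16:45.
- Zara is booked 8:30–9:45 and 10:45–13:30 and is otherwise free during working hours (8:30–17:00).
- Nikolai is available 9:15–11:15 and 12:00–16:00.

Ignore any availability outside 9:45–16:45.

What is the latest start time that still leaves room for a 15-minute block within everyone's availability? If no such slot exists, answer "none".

15:45

Zara free within 08:30–17:00: 09:45–10:45, 13:30–17:00.
Yolanda ∩ Zara: 09:45–10:45, 13:45–15:30, 15:45–16:45.
Yolanda ∩ Zara ∩ Nikolai: 09:45–10:45, 13:45–15:30, 15:45–16:00.
Restricted to 09:45–16:45: 09:45–10:45, 13:45–15:30, 15:45–16:00.
Windows ≥ 15 min: 09:45–10:45, 13:45–15:30, 15:45–16:00.
Latest start in the last window 15:45–16:00 is 16:00 − 15 min = 15:45.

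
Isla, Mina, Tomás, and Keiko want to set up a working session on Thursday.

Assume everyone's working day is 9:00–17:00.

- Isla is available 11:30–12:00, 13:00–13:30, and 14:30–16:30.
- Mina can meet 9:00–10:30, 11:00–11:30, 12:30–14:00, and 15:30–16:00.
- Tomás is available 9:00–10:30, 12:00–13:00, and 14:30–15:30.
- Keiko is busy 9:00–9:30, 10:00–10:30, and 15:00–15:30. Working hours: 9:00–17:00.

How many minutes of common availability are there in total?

0 minutes

Keiko free within 09:00–17:00: 09:30–10:00, 10:30–15:00, 15:30–17:00.
Isla ∩ Mina: 13:00–13:30, 15:30–16:00.
Isla ∩ Mina ∩ Tomás: (none).
Isla ∩ Mina ∩ Tomás ∩ Keiko: (none).
Total common minutes: 0.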